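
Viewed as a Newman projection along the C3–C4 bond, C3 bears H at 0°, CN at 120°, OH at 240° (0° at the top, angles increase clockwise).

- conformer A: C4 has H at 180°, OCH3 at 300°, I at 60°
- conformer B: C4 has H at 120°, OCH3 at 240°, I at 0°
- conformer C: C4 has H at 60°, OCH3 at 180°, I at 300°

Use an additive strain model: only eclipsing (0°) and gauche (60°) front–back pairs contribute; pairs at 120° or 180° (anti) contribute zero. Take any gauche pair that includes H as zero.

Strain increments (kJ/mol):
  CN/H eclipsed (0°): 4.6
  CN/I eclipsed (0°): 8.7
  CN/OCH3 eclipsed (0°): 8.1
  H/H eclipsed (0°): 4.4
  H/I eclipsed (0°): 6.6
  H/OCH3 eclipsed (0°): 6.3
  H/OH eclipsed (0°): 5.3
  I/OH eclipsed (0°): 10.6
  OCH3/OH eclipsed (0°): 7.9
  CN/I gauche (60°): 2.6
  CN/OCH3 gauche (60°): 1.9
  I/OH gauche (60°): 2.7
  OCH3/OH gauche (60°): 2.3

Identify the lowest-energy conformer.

A (staggered): CN(120°)/I(60°) gauche 2.6; OH(240°)/OCH3(300°) gauche 2.3 → 4.9 kJ/mol.
B (eclipsed): H(0°)/I(0°) eclipsed 6.6; CN(120°)/H(120°) eclipsed 4.6; OH(240°)/OCH3(240°) eclipsed 7.9 → 19.1 kJ/mol.
C (staggered): CN(120°)/OCH3(180°) gauche 1.9; OH(240°)/OCH3(180°) gauche 2.3; OH(240°)/I(300°) gauche 2.7 → 6.9 kJ/mol.
A has the lowest total (4.9 kJ/mol).

A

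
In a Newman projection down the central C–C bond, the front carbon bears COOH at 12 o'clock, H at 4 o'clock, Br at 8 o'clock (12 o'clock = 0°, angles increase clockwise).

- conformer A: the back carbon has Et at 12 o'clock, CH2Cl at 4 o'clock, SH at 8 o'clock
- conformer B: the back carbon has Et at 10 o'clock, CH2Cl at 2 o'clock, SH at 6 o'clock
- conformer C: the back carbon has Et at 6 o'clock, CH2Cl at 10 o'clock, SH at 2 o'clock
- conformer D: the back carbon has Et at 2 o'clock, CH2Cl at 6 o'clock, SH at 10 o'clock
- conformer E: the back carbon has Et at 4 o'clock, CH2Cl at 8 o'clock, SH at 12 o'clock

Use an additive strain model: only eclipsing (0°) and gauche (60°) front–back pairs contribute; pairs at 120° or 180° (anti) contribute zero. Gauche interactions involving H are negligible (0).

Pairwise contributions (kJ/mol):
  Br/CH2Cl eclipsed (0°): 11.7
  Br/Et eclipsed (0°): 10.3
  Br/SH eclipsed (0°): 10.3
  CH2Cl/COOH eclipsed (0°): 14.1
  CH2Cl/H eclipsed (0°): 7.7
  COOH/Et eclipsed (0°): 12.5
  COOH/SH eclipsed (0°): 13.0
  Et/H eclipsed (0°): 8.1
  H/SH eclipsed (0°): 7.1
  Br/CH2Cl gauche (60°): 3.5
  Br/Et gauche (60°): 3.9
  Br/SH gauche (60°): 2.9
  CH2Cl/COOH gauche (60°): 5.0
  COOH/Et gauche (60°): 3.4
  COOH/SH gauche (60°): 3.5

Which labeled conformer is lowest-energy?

D

A is eclipsed. COOH at 0° is eclipsed with Et at 0° (12.5); H at 120° is eclipsed with CH2Cl at 120° (7.7); Br at 240° is eclipsed with SH at 240° (10.3). Total 30.5 kJ/mol.
B is staggered. COOH at 0° is gauche with Et at 300° (3.4); COOH at 0° is gauche with CH2Cl at 60° (5.0); Br at 240° is gauche with Et at 300° (3.9); Br at 240° is gauche with SH at 180° (2.9). Total 15.2 kJ/mol.
C is staggered. COOH at 0° is gauche with CH2Cl at 300° (5.0); COOH at 0° is gauche with SH at 60° (3.5); Br at 240° is gauche with Et at 180° (3.9); Br at 240° is gauche with CH2Cl at 300° (3.5). Total 15.9 kJ/mol.
D is staggered. COOH at 0° is gauche with Et at 60° (3.4); COOH at 0° is gauche with SH at 300° (3.5); Br at 240° is gauche with CH2Cl at 180° (3.5); Br at 240° is gauche with SH at 300° (2.9). Total 13.3 kJ/mol.
E is eclipsed. COOH at 0° is eclipsed with SH at 0° (13.0); H at 120° is eclipsed with Et at 120° (8.1); Br at 240° is eclipsed with CH2Cl at 240° (11.7). Total 32.8 kJ/mol.
D has the lowest total (13.3 kJ/mol).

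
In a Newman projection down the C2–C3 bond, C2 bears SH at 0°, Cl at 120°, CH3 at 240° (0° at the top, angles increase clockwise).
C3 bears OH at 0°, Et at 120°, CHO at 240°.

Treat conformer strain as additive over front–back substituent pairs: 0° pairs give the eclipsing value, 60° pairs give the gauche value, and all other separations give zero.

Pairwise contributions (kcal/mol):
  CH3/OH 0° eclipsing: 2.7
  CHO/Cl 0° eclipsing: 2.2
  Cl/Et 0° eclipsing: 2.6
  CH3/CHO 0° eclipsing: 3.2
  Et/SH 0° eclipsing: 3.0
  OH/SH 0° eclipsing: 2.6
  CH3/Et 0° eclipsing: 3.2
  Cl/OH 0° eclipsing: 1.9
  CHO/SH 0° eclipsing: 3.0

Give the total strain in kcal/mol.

This conformer (eclipsed): SH(0°)/OH(0°) eclipsed 2.6; Cl(120°)/Et(120°) eclipsed 2.6; CH3(240°)/CHO(240°) eclipsed 3.2 → 8.4 kcal/mol.

8.4 kcal/mol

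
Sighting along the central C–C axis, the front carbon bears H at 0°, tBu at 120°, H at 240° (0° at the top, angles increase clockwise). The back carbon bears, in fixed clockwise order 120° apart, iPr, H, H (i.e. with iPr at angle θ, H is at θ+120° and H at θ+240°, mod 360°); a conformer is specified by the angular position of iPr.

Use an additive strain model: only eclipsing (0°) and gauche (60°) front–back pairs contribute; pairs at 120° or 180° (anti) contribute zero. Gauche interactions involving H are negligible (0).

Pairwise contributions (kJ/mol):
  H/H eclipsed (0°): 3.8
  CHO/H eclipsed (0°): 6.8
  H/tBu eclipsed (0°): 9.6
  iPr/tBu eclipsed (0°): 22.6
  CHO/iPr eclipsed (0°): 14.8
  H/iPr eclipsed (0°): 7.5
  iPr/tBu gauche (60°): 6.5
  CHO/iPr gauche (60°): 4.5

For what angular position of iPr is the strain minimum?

300°

iPr at 0° (eclipsed): H(0°)/iPr(0°) eclipsed 7.5; tBu(120°)/H(120°) eclipsed 9.6; H(240°)/H(240°) eclipsed 3.8 → 20.9 kJ/mol.
iPr at 60° (staggered): tBu(120°)/iPr(60°) gauche 6.5 → 6.5 kJ/mol.
iPr at 120° (eclipsed): H(0°)/H(0°) eclipsed 3.8; tBu(120°)/iPr(120°) eclipsed 22.6; H(240°)/H(240°) eclipsed 3.8 → 30.2 kJ/mol.
iPr at 180° (staggered): tBu(120°)/iPr(180°) gauche 6.5 → 6.5 kJ/mol.
iPr at 240° (eclipsed): H(0°)/H(0°) eclipsed 3.8; tBu(120°)/H(120°) eclipsed 9.6; H(240°)/iPr(240°) eclipsed 7.5 → 20.9 kJ/mol.
iPr at 300° (staggered): no non-H gauche contacts → 0.0 kJ/mol.
The minimum (0.0 kJ/mol) occurs with iPr at 300°.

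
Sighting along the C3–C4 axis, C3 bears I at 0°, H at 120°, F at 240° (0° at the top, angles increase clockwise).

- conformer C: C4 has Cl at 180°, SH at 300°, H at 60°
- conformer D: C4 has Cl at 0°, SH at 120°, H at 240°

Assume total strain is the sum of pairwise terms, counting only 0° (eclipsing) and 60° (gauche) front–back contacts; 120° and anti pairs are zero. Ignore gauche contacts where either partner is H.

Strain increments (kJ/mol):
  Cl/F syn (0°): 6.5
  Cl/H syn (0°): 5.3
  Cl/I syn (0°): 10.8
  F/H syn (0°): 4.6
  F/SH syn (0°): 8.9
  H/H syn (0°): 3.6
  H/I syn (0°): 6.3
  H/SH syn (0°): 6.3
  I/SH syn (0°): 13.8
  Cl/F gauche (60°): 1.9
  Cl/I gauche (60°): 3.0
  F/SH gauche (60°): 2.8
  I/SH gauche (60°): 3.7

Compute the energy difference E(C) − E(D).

-13.3 kJ/mol

C (staggered): I–SH gauche, F–Cl gauche, F–SH gauche; 3.7 + 1.9 + 2.8 = 8.4 kJ/mol.
D (eclipsed): I–Cl eclipsed, H–SH eclipsed, F–H eclipsed; 10.8 + 6.3 + 4.6 = 21.7 kJ/mol.
E(C) − E(D) = 8.4 − 21.7 = -13.3 kJ/mol.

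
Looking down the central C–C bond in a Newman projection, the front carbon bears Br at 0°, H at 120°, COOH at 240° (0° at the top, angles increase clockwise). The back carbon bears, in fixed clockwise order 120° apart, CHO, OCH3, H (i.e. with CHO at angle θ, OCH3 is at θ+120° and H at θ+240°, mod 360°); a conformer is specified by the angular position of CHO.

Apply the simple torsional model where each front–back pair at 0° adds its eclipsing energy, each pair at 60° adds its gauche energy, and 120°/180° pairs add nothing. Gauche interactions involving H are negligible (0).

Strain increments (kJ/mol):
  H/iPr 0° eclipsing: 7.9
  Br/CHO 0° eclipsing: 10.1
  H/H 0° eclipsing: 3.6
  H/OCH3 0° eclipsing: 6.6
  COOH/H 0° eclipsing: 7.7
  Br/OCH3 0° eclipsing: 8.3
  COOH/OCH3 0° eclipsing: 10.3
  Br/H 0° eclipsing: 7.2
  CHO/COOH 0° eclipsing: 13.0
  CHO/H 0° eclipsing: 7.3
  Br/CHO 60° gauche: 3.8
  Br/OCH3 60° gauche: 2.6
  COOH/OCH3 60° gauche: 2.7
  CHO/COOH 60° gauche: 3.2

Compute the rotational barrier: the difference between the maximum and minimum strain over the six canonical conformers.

18.4 kJ/mol

CHO at 0° (eclipsed): Br(0°)/CHO(0°) eclipsed 10.1; H(120°)/OCH3(120°) eclipsed 6.6; COOH(240°)/H(240°) eclipsed 7.7 → 24.4 kJ/mol.
CHO at 60° (staggered): Br(0°)/CHO(60°) gauche 3.8; COOH(240°)/OCH3(180°) gauche 2.7 → 6.5 kJ/mol.
CHO at 120° (eclipsed): Br(0°)/H(0°) eclipsed 7.2; H(120°)/CHO(120°) eclipsed 7.3; COOH(240°)/OCH3(240°) eclipsed 10.3 → 24.8 kJ/mol.
CHO at 180° (staggered): Br(0°)/OCH3(300°) gauche 2.6; COOH(240°)/CHO(180°) gauche 3.2; COOH(240°)/OCH3(300°) gauche 2.7 → 8.5 kJ/mol.
CHO at 240° (eclipsed): Br(0°)/OCH3(0°) eclipsed 8.3; H(120°)/H(120°) eclipsed 3.6; COOH(240°)/CHO(240°) eclipsed 13.0 → 24.9 kJ/mol.
CHO at 300° (staggered): Br(0°)/CHO(300°) gauche 3.8; Br(0°)/OCH3(60°) gauche 2.6; COOH(240°)/CHO(300°) gauche 3.2 → 9.6 kJ/mol.
Max at 240° (24.9 kJ/mol), min at 60° (6.5 kJ/mol); barrier = 18.4 kJ/mol.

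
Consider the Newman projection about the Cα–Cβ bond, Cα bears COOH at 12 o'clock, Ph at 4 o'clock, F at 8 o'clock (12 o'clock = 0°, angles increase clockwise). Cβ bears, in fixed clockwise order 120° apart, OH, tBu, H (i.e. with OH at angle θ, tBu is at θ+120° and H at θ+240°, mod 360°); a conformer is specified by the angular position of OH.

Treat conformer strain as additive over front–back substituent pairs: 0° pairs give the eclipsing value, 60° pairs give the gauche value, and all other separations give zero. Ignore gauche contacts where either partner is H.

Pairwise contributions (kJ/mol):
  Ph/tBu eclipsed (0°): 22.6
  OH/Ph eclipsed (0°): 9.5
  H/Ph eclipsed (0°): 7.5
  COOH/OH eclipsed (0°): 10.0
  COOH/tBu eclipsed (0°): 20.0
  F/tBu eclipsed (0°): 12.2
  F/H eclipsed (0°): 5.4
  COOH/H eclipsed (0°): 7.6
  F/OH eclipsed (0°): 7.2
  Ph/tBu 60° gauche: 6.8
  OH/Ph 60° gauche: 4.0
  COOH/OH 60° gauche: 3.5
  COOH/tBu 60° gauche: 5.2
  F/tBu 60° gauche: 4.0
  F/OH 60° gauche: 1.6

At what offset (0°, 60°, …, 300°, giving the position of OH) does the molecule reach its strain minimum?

OH at 0° (eclipsed): COOH(0°)/OH(0°) eclipsed 10.0; Ph(120°)/tBu(120°) eclipsed 22.6; F(240°)/H(240°) eclipsed 5.4 → 38.0 kJ/mol.
OH at 60° (staggered): COOH(0°)/OH(60°) gauche 3.5; Ph(120°)/OH(60°) gauche 4.0; Ph(120°)/tBu(180°) gauche 6.8; F(240°)/tBu(180°) gauche 4.0 → 18.3 kJ/mol.
OH at 120° (eclipsed): COOH(0°)/H(0°) eclipsed 7.6; Ph(120°)/OH(120°) eclipsed 9.5; F(240°)/tBu(240°) eclipsed 12.2 → 29.3 kJ/mol.
OH at 180° (staggered): COOH(0°)/tBu(300°) gauche 5.2; Ph(120°)/OH(180°) gauche 4.0; F(240°)/OH(180°) gauche 1.6; F(240°)/tBu(300°) gauche 4.0 → 14.8 kJ/mol.
OH at 240° (eclipsed): COOH(0°)/tBu(0°) eclipsed 20.0; Ph(120°)/H(120°) eclipsed 7.5; F(240°)/OH(240°) eclipsed 7.2 → 34.7 kJ/mol.
OH at 300° (staggered): COOH(0°)/OH(300°) gauche 3.5; COOH(0°)/tBu(60°) gauche 5.2; Ph(120°)/tBu(60°) gauche 6.8; F(240°)/OH(300°) gauche 1.6 → 17.1 kJ/mol.
The minimum (14.8 kJ/mol) occurs with OH at 180°.

180°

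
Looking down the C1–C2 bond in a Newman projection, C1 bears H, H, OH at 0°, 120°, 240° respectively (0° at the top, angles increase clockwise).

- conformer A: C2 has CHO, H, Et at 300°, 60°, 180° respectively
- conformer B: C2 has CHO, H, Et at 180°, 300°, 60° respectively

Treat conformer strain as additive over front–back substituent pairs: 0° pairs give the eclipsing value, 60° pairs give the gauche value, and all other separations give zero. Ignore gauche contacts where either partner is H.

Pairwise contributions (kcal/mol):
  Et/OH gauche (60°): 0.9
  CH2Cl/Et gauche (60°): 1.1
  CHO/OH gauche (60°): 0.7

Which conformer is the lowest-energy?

A is staggered. OH at 240° is gauche with CHO at 300° (0.7); OH at 240° is gauche with Et at 180° (0.9). Total 1.6 kcal/mol.
B is staggered. OH at 240° is gauche with CHO at 180° (0.7). Total 0.7 kcal/mol.
B has the lowest total (0.7 kcal/mol).

B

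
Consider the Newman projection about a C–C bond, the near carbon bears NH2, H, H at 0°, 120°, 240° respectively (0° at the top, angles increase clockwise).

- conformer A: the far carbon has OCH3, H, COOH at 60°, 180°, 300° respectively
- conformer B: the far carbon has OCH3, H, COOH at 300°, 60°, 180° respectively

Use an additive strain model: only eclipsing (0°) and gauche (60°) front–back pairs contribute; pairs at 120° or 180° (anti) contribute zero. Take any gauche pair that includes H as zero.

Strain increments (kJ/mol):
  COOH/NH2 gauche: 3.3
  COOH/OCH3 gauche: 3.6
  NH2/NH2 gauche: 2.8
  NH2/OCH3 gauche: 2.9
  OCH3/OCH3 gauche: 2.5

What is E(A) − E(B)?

+3.3 kJ/mol

A (staggered): NH2(0°)/OCH3(60°) gauche 2.9; NH2(0°)/COOH(300°) gauche 3.3 → 6.2 kJ/mol.
B (staggered): NH2(0°)/OCH3(300°) gauche 2.9 → 2.9 kJ/mol.
E(A) − E(B) = 6.2 − 2.9 = +3.3 kJ/mol.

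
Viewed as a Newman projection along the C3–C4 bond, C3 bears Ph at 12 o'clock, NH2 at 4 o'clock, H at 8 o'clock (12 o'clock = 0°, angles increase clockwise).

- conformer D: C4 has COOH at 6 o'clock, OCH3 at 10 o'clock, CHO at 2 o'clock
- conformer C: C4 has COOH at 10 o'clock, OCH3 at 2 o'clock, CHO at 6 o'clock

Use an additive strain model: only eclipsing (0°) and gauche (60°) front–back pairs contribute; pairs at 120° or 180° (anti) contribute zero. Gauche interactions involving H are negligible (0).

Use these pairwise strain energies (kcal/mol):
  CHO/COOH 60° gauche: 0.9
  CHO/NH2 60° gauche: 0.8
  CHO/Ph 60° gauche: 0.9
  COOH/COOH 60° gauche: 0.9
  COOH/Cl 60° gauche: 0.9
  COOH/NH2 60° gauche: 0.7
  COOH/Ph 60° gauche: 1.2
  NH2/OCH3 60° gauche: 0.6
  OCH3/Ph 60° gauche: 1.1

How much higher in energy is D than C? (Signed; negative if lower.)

D (staggered): Ph(0°)/OCH3(300°) gauche 1.1; Ph(0°)/CHO(60°) gauche 0.9; NH2(120°)/COOH(180°) gauche 0.7; NH2(120°)/CHO(60°) gauche 0.8 → 3.5 kcal/mol.
C (staggered): Ph(0°)/COOH(300°) gauche 1.2; Ph(0°)/OCH3(60°) gauche 1.1; NH2(120°)/OCH3(60°) gauche 0.6; NH2(120°)/CHO(180°) gauche 0.8 → 3.7 kcal/mol.
E(D) − E(C) = 3.5 − 3.7 = -0.2 kcal/mol.

-0.2 kcal/mol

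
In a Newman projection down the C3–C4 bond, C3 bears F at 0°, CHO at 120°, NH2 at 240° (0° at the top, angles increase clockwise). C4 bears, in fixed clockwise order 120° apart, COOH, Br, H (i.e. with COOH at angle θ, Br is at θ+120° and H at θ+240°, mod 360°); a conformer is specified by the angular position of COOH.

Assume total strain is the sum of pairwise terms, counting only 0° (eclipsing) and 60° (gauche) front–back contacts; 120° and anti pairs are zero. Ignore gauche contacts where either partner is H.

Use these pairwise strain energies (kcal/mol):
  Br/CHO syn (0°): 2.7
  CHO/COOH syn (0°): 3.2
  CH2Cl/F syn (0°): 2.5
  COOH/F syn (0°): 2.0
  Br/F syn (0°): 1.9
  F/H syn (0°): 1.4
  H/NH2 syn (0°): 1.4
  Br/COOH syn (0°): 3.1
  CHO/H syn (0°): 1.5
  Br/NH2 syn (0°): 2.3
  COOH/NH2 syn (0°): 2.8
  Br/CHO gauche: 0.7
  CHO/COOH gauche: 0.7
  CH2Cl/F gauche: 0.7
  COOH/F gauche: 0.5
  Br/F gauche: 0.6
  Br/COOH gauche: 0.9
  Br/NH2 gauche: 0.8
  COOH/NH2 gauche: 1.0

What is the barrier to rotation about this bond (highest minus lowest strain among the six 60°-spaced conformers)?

COOH at 0° is eclipsed. F at 0° is eclipsed with COOH at 0° (2.0); CHO at 120° is eclipsed with Br at 120° (2.7); NH2 at 240° is eclipsed with H at 240° (1.4). Total 6.1 kcal/mol.
COOH at 60° is staggered. F at 0° is gauche with COOH at 60° (0.5); CHO at 120° is gauche with COOH at 60° (0.7); CHO at 120° is gauche with Br at 180° (0.7); NH2 at 240° is gauche with Br at 180° (0.8). Total 2.7 kcal/mol.
COOH at 120° is eclipsed. F at 0° is eclipsed with H at 0° (1.4); CHO at 120° is eclipsed with COOH at 120° (3.2); NH2 at 240° is eclipsed with Br at 240° (2.3). Total 6.9 kcal/mol.
COOH at 180° is staggered. F at 0° is gauche with Br at 300° (0.6); CHO at 120° is gauche with COOH at 180° (0.7); NH2 at 240° is gauche with COOH at 180° (1.0); NH2 at 240° is gauche with Br at 300° (0.8). Total 3.1 kcal/mol.
COOH at 240° is eclipsed. F at 0° is eclipsed with Br at 0° (1.9); CHO at 120° is eclipsed with H at 120° (1.5); NH2 at 240° is eclipsed with COOH at 240° (2.8). Total 6.2 kcal/mol.
COOH at 300° is staggered. F at 0° is gauche with COOH at 300° (0.5); F at 0° is gauche with Br at 60° (0.6); CHO at 120° is gauche with Br at 60° (0.7); NH2 at 240° is gauche with COOH at 300° (1.0). Total 2.8 kcal/mol.
Max at 120° (6.9 kcal/mol), min at 60° (2.7 kcal/mol); barrier = 4.2 kcal/mol.

4.2 kcal/mol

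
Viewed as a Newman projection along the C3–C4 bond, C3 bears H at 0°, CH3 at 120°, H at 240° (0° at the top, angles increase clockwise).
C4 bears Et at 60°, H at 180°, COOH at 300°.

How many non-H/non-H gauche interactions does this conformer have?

1

Non-H gauche pairs: CH3(120°)/Et(60°) — 1 interaction.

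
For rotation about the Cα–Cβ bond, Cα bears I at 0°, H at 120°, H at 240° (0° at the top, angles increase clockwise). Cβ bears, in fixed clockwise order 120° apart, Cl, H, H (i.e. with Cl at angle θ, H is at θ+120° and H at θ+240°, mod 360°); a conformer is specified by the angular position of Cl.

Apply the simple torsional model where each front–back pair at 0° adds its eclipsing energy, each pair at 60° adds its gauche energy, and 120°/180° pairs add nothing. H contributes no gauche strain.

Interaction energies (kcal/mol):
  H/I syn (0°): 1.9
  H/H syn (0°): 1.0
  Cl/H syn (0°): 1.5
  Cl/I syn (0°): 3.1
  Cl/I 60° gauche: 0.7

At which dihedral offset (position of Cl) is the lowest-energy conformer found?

Cl at 0° (eclipsed): I–Cl eclipsed, H–H eclipsed, H–H eclipsed; 3.1 + 1.0 + 1.0 = 5.1 kcal/mol.
Cl at 60° (staggered): I–Cl gauche; 0.7 = 0.7 kcal/mol.
Cl at 120° (eclipsed): I–H eclipsed, H–Cl eclipsed, H–H eclipsed; 1.9 + 1.5 + 1.0 = 4.4 kcal/mol.
Cl at 180° (staggered): no non-H gauche contacts → 0.0 kcal/mol.
Cl at 240° (eclipsed): I–H eclipsed, H–H eclipsed, H–Cl eclipsed; 1.9 + 1.0 + 1.5 = 4.4 kcal/mol.
Cl at 300° (staggered): I–Cl gauche; 0.7 = 0.7 kcal/mol.
The minimum (0.0 kcal/mol) occurs with Cl at 180°.

180°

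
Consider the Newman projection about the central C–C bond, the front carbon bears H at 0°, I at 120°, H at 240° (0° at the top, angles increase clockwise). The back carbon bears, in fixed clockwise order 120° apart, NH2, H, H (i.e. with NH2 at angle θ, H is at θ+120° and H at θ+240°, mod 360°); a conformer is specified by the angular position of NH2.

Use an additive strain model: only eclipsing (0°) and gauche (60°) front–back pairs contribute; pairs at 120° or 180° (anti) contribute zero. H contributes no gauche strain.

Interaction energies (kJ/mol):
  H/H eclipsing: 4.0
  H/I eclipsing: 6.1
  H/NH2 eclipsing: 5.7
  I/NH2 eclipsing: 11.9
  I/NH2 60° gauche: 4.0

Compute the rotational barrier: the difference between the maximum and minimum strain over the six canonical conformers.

NH2 at 0° (eclipsed): H–NH2 eclipsed, I–H eclipsed, H–H eclipsed; 5.7 + 6.1 + 4.0 = 15.8 kJ/mol.
NH2 at 60° (staggered): I–NH2 gauche; 4.0 = 4.0 kJ/mol.
NH2 at 120° (eclipsed): H–H eclipsed, I–NH2 eclipsed, H–H eclipsed; 4.0 + 11.9 + 4.0 = 19.9 kJ/mol.
NH2 at 180° (staggered): I–NH2 gauche; 4.0 = 4.0 kJ/mol.
NH2 at 240° (eclipsed): H–H eclipsed, I–H eclipsed, H–NH2 eclipsed; 4.0 + 6.1 + 5.7 = 15.8 kJ/mol.
NH2 at 300° (staggered): no non-H gauche contacts → 0.0 kJ/mol.
Max at 120° (19.9 kJ/mol), min at 300° (0.0 kJ/mol); barrier = 19.9 kJ/mol.

19.9 kJ/mol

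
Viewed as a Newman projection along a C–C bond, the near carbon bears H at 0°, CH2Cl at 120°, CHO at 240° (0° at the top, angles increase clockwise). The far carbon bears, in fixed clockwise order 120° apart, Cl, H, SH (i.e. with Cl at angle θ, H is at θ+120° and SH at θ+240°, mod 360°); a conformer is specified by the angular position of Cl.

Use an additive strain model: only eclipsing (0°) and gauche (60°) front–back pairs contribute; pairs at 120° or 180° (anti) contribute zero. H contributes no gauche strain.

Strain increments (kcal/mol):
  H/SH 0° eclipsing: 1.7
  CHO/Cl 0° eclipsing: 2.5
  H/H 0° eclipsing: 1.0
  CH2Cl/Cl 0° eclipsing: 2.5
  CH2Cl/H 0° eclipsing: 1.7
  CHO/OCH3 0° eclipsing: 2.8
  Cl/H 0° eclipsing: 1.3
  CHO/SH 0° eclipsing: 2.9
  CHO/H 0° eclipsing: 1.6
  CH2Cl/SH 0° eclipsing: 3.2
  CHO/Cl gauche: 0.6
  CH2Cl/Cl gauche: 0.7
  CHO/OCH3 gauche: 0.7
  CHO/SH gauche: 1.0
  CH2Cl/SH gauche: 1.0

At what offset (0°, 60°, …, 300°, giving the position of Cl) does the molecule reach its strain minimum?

60°

Cl at 0° (eclipsed): H–Cl eclipsed, CH2Cl–H eclipsed, CHO–SH eclipsed; 1.3 + 1.7 + 2.9 = 5.9 kcal/mol.
Cl at 60° (staggered): CH2Cl–Cl gauche, CHO–SH gauche; 0.7 + 1.0 = 1.7 kcal/mol.
Cl at 120° (eclipsed): H–SH eclipsed, CH2Cl–Cl eclipsed, CHO–H eclipsed; 1.7 + 2.5 + 1.6 = 5.8 kcal/mol.
Cl at 180° (staggered): CH2Cl–Cl gauche, CH2Cl–SH gauche, CHO–Cl gauche; 0.7 + 1.0 + 0.6 = 2.3 kcal/mol.
Cl at 240° (eclipsed): H–H eclipsed, CH2Cl–SH eclipsed, CHO–Cl eclipsed; 1.0 + 3.2 + 2.5 = 6.7 kcal/mol.
Cl at 300° (staggered): CH2Cl–SH gauche, CHO–Cl gauche, CHO–SH gauche; 1.0 + 0.6 + 1.0 = 2.6 kcal/mol.
The minimum (1.7 kcal/mol) occurs with Cl at 60°.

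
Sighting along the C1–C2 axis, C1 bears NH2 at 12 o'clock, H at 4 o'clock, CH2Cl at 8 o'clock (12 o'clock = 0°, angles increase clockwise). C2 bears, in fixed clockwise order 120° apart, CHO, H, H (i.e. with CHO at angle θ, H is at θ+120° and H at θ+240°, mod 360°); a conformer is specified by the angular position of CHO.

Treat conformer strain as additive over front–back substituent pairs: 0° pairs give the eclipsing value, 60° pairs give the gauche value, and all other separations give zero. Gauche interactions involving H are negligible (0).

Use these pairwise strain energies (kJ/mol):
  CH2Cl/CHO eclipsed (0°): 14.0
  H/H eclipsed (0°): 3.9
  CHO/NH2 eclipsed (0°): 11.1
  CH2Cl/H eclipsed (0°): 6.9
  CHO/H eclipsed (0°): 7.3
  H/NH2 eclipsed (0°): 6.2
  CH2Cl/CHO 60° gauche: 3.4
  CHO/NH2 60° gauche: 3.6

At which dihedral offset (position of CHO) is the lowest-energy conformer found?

CHO at 0° (eclipsed): NH2(0°)/CHO(0°) eclipsed 11.1; H(120°)/H(120°) eclipsed 3.9; CH2Cl(240°)/H(240°) eclipsed 6.9 → 21.9 kJ/mol.
CHO at 60° (staggered): NH2(0°)/CHO(60°) gauche 3.6 → 3.6 kJ/mol.
CHO at 120° (eclipsed): NH2(0°)/H(0°) eclipsed 6.2; H(120°)/CHO(120°) eclipsed 7.3; CH2Cl(240°)/H(240°) eclipsed 6.9 → 20.4 kJ/mol.
CHO at 180° (staggered): CH2Cl(240°)/CHO(180°) gauche 3.4 → 3.4 kJ/mol.
CHO at 240° (eclipsed): NH2(0°)/H(0°) eclipsed 6.2; H(120°)/H(120°) eclipsed 3.9; CH2Cl(240°)/CHO(240°) eclipsed 14.0 → 24.1 kJ/mol.
CHO at 300° (staggered): NH2(0°)/CHO(300°) gauche 3.6; CH2Cl(240°)/CHO(300°) gauche 3.4 → 7.0 kJ/mol.
The minimum (3.4 kJ/mol) occurs with CHO at 180°.

180°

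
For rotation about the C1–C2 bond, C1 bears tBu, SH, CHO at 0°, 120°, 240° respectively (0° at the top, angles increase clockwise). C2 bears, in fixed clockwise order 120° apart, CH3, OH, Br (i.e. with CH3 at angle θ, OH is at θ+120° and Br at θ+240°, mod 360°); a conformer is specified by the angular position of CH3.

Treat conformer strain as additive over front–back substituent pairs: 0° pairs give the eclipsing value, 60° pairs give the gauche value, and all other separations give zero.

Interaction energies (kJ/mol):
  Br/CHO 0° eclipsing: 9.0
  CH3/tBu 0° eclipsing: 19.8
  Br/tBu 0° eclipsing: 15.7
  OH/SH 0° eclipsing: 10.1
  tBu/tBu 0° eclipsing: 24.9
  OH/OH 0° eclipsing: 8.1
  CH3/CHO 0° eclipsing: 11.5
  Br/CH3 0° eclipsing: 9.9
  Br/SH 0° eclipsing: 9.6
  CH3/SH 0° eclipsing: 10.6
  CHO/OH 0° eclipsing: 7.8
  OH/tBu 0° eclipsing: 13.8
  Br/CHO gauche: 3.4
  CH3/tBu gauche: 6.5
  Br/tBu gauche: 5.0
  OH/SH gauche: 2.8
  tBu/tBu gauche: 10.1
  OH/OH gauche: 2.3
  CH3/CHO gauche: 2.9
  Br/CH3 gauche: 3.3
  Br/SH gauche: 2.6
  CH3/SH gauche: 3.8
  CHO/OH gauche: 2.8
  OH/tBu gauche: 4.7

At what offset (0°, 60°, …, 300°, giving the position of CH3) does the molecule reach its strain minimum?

CH3 at 0° is eclipsed. tBu at 0° is eclipsed with CH3 at 0° (19.8); SH at 120° is eclipsed with OH at 120° (10.1); CHO at 240° is eclipsed with Br at 240° (9.0). Total 38.9 kJ/mol.
CH3 at 60° is staggered. tBu at 0° is gauche with CH3 at 60° (6.5); tBu at 0° is gauche with Br at 300° (5.0); SH at 120° is gauche with CH3 at 60° (3.8); SH at 120° is gauche with OH at 180° (2.8); CHO at 240° is gauche with OH at 180° (2.8); CHO at 240° is gauche with Br at 300° (3.4). Total 24.3 kJ/mol.
CH3 at 120° is eclipsed. tBu at 0° is eclipsed with Br at 0° (15.7); SH at 120° is eclipsed with CH3 at 120° (10.6); CHO at 240° is eclipsed with OH at 240° (7.8). Total 34.1 kJ/mol.
CH3 at 180° is staggered. tBu at 0° is gauche with OH at 300° (4.7); tBu at 0° is gauche with Br at 60° (5.0); SH at 120° is gauche with CH3 at 180° (3.8); SH at 120° is gauche with Br at 60° (2.6); CHO at 240° is gauche with CH3 at 180° (2.9); CHO at 240° is gauche with OH at 300° (2.8). Total 21.8 kJ/mol.
CH3 at 240° is eclipsed. tBu at 0° is eclipsed with OH at 0° (13.8); SH at 120° is eclipsed with Br at 120° (9.6); CHO at 240° is eclipsed with CH3 at 240° (11.5). Total 34.9 kJ/mol.
CH3 at 300° is staggered. tBu at 0° is gauche with CH3 at 300° (6.5); tBu at 0° is gauche with OH at 60° (4.7); SH at 120° is gauche with OH at 60° (2.8); SH at 120° is gauche with Br at 180° (2.6); CHO at 240° is gauche with CH3 at 300° (2.9); CHO at 240° is gauche with Br at 180° (3.4). Total 22.9 kJ/mol.
The minimum (21.8 kJ/mol) occurs with CH3 at 180°.

180°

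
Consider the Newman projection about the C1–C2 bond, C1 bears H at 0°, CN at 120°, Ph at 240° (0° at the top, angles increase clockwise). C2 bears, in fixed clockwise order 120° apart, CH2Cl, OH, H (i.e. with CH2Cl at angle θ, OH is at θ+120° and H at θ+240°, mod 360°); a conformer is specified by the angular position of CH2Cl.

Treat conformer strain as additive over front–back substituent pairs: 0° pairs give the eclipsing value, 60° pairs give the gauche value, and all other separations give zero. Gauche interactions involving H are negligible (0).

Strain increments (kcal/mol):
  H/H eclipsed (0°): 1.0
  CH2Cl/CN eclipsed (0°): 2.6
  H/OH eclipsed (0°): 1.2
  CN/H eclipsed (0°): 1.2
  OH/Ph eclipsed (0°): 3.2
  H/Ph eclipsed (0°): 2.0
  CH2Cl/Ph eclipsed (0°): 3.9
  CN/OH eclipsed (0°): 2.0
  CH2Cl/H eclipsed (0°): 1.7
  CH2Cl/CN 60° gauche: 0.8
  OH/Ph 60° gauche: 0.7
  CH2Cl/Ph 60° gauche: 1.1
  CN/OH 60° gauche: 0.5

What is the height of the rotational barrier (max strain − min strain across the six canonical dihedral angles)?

5.2 kcal/mol

CH2Cl at 0° is eclipsed. H at 0° is eclipsed with CH2Cl at 0° (1.7); CN at 120° is eclipsed with OH at 120° (2.0); Ph at 240° is eclipsed with H at 240° (2.0). Total 5.7 kcal/mol.
CH2Cl at 60° is staggered. CN at 120° is gauche with CH2Cl at 60° (0.8); CN at 120° is gauche with OH at 180° (0.5); Ph at 240° is gauche with OH at 180° (0.7). Total 2.0 kcal/mol.
CH2Cl at 120° is eclipsed. H at 0° is eclipsed with H at 0° (1.0); CN at 120° is eclipsed with CH2Cl at 120° (2.6); Ph at 240° is eclipsed with OH at 240° (3.2). Total 6.8 kcal/mol.
CH2Cl at 180° is staggered. CN at 120° is gauche with CH2Cl at 180° (0.8); Ph at 240° is gauche with CH2Cl at 180° (1.1); Ph at 240° is gauche with OH at 300° (0.7). Total 2.6 kcal/mol.
CH2Cl at 240° is eclipsed. H at 0° is eclipsed with OH at 0° (1.2); CN at 120° is eclipsed with H at 120° (1.2); Ph at 240° is eclipsed with CH2Cl at 240° (3.9). Total 6.3 kcal/mol.
CH2Cl at 300° is staggered. CN at 120° is gauche with OH at 60° (0.5); Ph at 240° is gauche with CH2Cl at 300° (1.1). Total 1.6 kcal/mol.
Max at 120° (6.8 kcal/mol), min at 300° (1.6 kcal/mol); barrier = 5.2 kcal/mol.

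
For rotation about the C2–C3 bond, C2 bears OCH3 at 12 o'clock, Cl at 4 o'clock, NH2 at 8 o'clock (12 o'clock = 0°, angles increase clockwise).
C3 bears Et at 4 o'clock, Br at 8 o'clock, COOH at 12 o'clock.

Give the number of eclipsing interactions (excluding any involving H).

Non-H eclipsing pairs: OCH3(0°)/COOH(0°); Cl(120°)/Et(120°); NH2(240°)/Br(240°) — 3 interactions.

3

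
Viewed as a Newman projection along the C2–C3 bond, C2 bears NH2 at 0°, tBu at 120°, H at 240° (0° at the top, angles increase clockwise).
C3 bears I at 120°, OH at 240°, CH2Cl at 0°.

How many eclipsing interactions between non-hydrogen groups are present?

Non-H eclipsing pairs: NH2(0°)/CH2Cl(0°); tBu(120°)/I(120°) — 2 interactions.

2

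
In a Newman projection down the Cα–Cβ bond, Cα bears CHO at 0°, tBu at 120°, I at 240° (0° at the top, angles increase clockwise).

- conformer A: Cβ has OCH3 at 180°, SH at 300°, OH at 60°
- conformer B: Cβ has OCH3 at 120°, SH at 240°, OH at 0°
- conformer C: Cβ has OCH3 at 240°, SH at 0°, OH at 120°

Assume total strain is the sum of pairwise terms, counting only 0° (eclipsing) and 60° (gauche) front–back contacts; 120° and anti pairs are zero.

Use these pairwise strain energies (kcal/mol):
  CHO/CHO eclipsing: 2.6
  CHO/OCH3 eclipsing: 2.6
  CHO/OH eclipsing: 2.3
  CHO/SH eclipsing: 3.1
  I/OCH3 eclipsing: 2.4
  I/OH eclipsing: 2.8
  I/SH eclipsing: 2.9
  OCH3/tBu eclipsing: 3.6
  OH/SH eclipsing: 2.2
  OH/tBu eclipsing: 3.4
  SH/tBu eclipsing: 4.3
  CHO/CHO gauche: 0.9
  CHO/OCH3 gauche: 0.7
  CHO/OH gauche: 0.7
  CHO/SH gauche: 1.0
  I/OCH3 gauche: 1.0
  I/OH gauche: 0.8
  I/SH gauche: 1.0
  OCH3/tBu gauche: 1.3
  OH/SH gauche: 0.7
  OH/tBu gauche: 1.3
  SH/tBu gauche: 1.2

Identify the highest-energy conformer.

C

A (staggered): CHO(0°)/SH(300°) gauche 1.0; CHO(0°)/OH(60°) gauche 0.7; tBu(120°)/OCH3(180°) gauche 1.3; tBu(120°)/OH(60°) gauche 1.3; I(240°)/OCH3(180°) gauche 1.0; I(240°)/SH(300°) gauche 1.0 → 6.3 kcal/mol.
B (eclipsed): CHO(0°)/OH(0°) eclipsed 2.3; tBu(120°)/OCH3(120°) eclipsed 3.6; I(240°)/SH(240°) eclipsed 2.9 → 8.8 kcal/mol.
C (eclipsed): CHO(0°)/SH(0°) eclipsed 3.1; tBu(120°)/OH(120°) eclipsed 3.4; I(240°)/OCH3(240°) eclipsed 2.4 → 8.9 kcal/mol.
C has the highest total (8.9 kcal/mol).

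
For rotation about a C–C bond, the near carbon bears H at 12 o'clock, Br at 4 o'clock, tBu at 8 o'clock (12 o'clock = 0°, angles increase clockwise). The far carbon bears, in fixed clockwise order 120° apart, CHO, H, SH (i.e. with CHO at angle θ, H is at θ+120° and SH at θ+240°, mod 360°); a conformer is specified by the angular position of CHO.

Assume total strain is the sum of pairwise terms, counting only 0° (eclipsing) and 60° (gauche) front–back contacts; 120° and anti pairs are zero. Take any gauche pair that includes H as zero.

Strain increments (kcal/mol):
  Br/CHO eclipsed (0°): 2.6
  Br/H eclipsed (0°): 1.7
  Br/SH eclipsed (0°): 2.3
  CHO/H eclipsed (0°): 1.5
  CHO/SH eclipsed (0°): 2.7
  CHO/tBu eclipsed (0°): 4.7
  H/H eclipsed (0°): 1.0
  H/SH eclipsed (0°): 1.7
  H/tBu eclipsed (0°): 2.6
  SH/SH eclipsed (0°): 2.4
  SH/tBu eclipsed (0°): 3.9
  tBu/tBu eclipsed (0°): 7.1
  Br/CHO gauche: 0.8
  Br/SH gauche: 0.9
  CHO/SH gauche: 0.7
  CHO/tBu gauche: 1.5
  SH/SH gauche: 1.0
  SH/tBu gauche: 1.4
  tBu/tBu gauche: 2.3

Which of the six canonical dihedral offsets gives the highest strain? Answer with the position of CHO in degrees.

240°

CHO at 0° (eclipsed): H–CHO eclipsed, Br–H eclipsed, tBu–SH eclipsed; 1.5 + 1.7 + 3.9 = 7.1 kcal/mol.
CHO at 60° (staggered): Br–CHO gauche, tBu–SH gauche; 0.8 + 1.4 = 2.2 kcal/mol.
CHO at 120° (eclipsed): H–SH eclipsed, Br–CHO eclipsed, tBu–H eclipsed; 1.7 + 2.6 + 2.6 = 6.9 kcal/mol.
CHO at 180° (staggered): Br–CHO gauche, Br–SH gauche, tBu–CHO gauche; 0.8 + 0.9 + 1.5 = 3.2 kcal/mol.
CHO at 240° (eclipsed): H–H eclipsed, Br–SH eclipsed, tBu–CHO eclipsed; 1.0 + 2.3 + 4.7 = 8.0 kcal/mol.
CHO at 300° (staggered): Br–SH gauche, tBu–CHO gauche, tBu–SH gauche; 0.9 + 1.5 + 1.4 = 3.8 kcal/mol.
The maximum (8.0 kcal/mol) occurs with CHO at 240°.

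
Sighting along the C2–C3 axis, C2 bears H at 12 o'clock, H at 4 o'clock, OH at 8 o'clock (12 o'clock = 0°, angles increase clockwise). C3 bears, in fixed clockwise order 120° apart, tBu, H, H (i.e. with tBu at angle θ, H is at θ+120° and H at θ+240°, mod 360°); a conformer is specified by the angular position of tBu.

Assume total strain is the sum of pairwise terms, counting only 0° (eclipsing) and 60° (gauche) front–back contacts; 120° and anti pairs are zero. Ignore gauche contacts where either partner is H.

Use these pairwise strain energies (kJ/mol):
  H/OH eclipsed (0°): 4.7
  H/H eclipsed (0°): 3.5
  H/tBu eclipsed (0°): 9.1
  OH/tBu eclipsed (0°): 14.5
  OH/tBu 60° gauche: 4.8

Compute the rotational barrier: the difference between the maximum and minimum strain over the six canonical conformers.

21.5 kJ/mol

tBu at 0° (eclipsed): H(0°)/tBu(0°) eclipsed 9.1; H(120°)/H(120°) eclipsed 3.5; OH(240°)/H(240°) eclipsed 4.7 → 17.3 kJ/mol.
tBu at 60° (staggered): no non-H gauche contacts → 0.0 kJ/mol.
tBu at 120° (eclipsed): H(0°)/H(0°) eclipsed 3.5; H(120°)/tBu(120°) eclipsed 9.1; OH(240°)/H(240°) eclipsed 4.7 → 17.3 kJ/mol.
tBu at 180° (staggered): OH(240°)/tBu(180°) gauche 4.8 → 4.8 kJ/mol.
tBu at 240° (eclipsed): H(0°)/H(0°) eclipsed 3.5; H(120°)/H(120°) eclipsed 3.5; OH(240°)/tBu(240°) eclipsed 14.5 → 21.5 kJ/mol.
tBu at 300° (staggered): OH(240°)/tBu(300°) gauche 4.8 → 4.8 kJ/mol.
Max at 240° (21.5 kJ/mol), min at 60° (0.0 kJ/mol); barrier = 21.5 kJ/mol.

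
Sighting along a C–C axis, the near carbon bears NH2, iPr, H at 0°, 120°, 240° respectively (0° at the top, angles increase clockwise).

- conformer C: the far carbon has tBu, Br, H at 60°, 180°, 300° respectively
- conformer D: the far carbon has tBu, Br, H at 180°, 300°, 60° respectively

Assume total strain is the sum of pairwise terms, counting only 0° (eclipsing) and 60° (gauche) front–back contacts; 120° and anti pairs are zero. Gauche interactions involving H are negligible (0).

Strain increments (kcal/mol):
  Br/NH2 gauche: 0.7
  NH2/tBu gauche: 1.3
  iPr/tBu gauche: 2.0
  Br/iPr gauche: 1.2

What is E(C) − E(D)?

+1.8 kcal/mol

C is staggered. NH2 at 0° is gauche with tBu at 60° (1.3); iPr at 120° is gauche with tBu at 60° (2.0); iPr at 120° is gauche with Br at 180° (1.2). Total 4.5 kcal/mol.
D is staggered. NH2 at 0° is gauche with Br at 300° (0.7); iPr at 120° is gauche with tBu at 180° (2.0). Total 2.7 kcal/mol.
E(C) − E(D) = 4.5 − 2.7 = +1.8 kcal/mol.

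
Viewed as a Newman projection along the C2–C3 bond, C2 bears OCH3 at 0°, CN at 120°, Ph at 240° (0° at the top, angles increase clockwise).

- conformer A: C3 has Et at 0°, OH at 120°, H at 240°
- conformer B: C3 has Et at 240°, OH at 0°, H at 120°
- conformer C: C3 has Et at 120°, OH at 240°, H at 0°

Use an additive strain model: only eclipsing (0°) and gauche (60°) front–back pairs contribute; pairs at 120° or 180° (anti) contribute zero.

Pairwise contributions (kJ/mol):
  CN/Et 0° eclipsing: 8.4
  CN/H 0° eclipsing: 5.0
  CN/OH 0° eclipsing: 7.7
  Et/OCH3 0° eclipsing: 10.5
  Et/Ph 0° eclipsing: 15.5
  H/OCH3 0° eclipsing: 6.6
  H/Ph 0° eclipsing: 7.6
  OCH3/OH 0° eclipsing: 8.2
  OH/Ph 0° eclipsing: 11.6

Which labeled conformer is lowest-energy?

A

A (eclipsed): OCH3(0°)/Et(0°) eclipsed 10.5; CN(120°)/OH(120°) eclipsed 7.7; Ph(240°)/H(240°) eclipsed 7.6 → 25.8 kJ/mol.
B (eclipsed): OCH3(0°)/OH(0°) eclipsed 8.2; CN(120°)/H(120°) eclipsed 5.0; Ph(240°)/Et(240°) eclipsed 15.5 → 28.7 kJ/mol.
C (eclipsed): OCH3(0°)/H(0°) eclipsed 6.6; CN(120°)/Et(120°) eclipsed 8.4; Ph(240°)/OH(240°) eclipsed 11.6 → 26.6 kJ/mol.
A has the lowest total (25.8 kJ/mol).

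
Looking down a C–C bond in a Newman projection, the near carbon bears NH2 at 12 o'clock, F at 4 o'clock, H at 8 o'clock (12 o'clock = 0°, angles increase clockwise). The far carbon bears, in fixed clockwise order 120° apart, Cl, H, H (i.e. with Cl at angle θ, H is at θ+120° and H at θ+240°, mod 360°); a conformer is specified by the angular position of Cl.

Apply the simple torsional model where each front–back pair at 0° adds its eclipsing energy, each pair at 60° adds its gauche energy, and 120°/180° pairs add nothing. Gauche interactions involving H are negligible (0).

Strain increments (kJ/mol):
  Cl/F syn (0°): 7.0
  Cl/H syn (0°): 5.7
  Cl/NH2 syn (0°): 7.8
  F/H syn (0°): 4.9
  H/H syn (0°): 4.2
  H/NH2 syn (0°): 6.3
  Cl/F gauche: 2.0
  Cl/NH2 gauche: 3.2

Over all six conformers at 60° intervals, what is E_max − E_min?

Cl at 0° (eclipsed): NH2(0°)/Cl(0°) eclipsed 7.8; F(120°)/H(120°) eclipsed 4.9; H(240°)/H(240°) eclipsed 4.2 → 16.9 kJ/mol.
Cl at 60° (staggered): NH2(0°)/Cl(60°) gauche 3.2; F(120°)/Cl(60°) gauche 2.0 → 5.2 kJ/mol.
Cl at 120° (eclipsed): NH2(0°)/H(0°) eclipsed 6.3; F(120°)/Cl(120°) eclipsed 7.0; H(240°)/H(240°) eclipsed 4.2 → 17.5 kJ/mol.
Cl at 180° (staggered): F(120°)/Cl(180°) gauche 2.0 → 2.0 kJ/mol.
Cl at 240° (eclipsed): NH2(0°)/H(0°) eclipsed 6.3; F(120°)/H(120°) eclipsed 4.9; H(240°)/Cl(240°) eclipsed 5.7 → 16.9 kJ/mol.
Cl at 300° (staggered): NH2(0°)/Cl(300°) gauche 3.2 → 3.2 kJ/mol.
Max at 120° (17.5 kJ/mol), min at 180° (2.0 kJ/mol); barrier = 15.5 kJ/mol.

15.5 kJ/mol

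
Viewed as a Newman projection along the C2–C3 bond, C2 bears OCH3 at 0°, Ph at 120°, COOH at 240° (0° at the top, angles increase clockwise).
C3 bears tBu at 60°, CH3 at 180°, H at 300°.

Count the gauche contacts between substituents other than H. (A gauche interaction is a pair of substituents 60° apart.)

4

Non-H gauche pairs: OCH3(0°)/tBu(60°); Ph(120°)/tBu(60°); Ph(120°)/CH3(180°); COOH(240°)/CH3(180°) — 4 interactions.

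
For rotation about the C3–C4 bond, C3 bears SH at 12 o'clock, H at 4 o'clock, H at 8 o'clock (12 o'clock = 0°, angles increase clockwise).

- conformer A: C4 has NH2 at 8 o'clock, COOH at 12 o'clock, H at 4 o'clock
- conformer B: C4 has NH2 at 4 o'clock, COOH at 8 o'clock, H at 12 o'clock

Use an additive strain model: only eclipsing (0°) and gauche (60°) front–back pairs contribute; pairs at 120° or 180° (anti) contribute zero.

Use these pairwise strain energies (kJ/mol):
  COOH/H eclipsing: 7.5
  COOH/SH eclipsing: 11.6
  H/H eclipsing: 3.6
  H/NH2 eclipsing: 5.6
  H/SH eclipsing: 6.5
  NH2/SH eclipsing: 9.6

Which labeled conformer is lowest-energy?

B

A is eclipsed. SH at 0° is eclipsed with COOH at 0° (11.6); H at 120° is eclipsed with H at 120° (3.6); H at 240° is eclipsed with NH2 at 240° (5.6). Total 20.8 kJ/mol.
B is eclipsed. SH at 0° is eclipsed with H at 0° (6.5); H at 120° is eclipsed with NH2 at 120° (5.6); H at 240° is eclipsed with COOH at 240° (7.5). Total 19.6 kJ/mol.
B has the lowest total (19.6 kJ/mol).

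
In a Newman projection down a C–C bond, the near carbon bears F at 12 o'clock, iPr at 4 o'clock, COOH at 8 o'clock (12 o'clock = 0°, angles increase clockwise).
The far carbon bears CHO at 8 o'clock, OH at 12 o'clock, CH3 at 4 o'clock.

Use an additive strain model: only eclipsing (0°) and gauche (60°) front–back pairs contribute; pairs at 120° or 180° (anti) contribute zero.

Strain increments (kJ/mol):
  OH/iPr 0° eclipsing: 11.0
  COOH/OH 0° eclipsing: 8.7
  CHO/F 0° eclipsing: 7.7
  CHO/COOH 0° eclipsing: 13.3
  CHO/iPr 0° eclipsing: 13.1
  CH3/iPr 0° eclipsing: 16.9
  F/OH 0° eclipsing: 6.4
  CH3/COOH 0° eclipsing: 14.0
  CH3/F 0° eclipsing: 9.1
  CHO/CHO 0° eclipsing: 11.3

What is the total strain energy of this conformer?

This conformer (eclipsed): F(0°)/OH(0°) eclipsed 6.4; iPr(120°)/CH3(120°) eclipsed 16.9; COOH(240°)/CHO(240°) eclipsed 13.3 → 36.6 kJ/mol.

36.6 kJ/mol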